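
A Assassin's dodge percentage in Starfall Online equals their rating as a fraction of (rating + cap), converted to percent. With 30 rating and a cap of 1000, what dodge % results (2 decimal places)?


dodge% = 30 / (30 + 1000) * 100
= 30 / 1030 * 100
= 0.029126 * 100
= 2.91%

2.91%


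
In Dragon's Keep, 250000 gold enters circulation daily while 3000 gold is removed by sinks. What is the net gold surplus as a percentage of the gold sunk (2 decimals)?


Net gold = 250000 - 3000 = 247000
Inflation rate = net / sunk * 100 = 247000 / 3000 * 100
= 82.333333 * 100
= 8233.33%

8233.33%


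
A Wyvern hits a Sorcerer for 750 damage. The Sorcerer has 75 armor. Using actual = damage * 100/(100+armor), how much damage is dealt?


actual = 750 * 100 / (100 + 75)
= 750 * 100 / 175
= 75000 / 175
= 428.57

428.57 damage


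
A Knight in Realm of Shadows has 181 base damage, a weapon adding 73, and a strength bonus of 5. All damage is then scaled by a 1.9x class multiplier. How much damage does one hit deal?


Sum base + weapon + str = 181 + 73 + 5 = 259
Multiply by 1.9:
259 * 1.9 = 492.1

492.1 damage


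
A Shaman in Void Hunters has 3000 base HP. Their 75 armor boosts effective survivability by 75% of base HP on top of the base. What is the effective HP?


EHP = 3000 * (1 + 75/100)
= 3000 * (1 + 0.75)
= 3000 * 1.75
= 5250.0

5250.0 EHP


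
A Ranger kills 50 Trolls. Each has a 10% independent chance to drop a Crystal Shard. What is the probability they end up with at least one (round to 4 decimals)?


P(at least one) = 1 - P(none) = 1 - (1-p)^n
p = 10/100 = 0.1
1 - p = 0.9
(1 - p)^50 = 0.9^50 = 0.005154
P(at least one) = 1 - 0.005154 = 0.9948

0.9948


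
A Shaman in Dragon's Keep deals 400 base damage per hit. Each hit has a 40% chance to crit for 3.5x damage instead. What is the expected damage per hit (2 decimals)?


E[dmg] = base * (1 + crit_chance * (crit_mult - 1))
cc as decimal = 40/100 = 0.4
cm - 1 = 3.5 - 1 = 2.5
Bonus factor = 0.4 * 2.5 = 1.0
Total multiplier = 1 + 1.0 = 2.0
Expected damage = 400 * 2.0 = 800.00

800.00 damage


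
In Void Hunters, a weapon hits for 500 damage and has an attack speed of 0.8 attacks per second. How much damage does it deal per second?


DPS = damage * attack_speed
= 500 * 0.8
= 400.0

400.0 DPS


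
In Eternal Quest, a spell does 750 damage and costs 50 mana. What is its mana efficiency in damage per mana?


Efficiency = damage / mana
= 750 / 50
= 15.00

15.00 dmg/mana


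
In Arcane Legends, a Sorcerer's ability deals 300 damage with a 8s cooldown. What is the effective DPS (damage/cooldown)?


DPS = damage / cooldown
= 300 / 8
= 37.50

37.50 DPS


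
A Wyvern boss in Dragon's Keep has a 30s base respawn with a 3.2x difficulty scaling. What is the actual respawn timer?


Respawn time = base * multiplier
= 30 * 3.2
= 96.0 seconds

96.0 seconds


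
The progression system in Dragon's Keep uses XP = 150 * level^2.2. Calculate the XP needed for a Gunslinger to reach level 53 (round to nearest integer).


XP = 150 * level^2.2
Substitute level = 53:
XP = 150 * 53^2.2
= 150 * 6214.5103
= 932177

932177 XP


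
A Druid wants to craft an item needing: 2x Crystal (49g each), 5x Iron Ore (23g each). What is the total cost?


Cost breakdown:
  Crystal: 2 * 49 = 98
  Iron Ore: 5 * 23 = 115
Total = 98 + 115 = 213

213 gold


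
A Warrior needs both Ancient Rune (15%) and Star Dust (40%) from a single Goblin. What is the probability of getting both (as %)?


For independent events, P(both) = P(A) * P(B)
= 15% * 40%
= 600 / 100 %
= 6.0%

6.0%


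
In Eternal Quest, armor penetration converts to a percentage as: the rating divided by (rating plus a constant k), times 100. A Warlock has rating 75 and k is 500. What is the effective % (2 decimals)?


effective% = rating / (rating + k) * 100
= 75 / (75 + 500) * 100
= 75 / 575 * 100
= 0.130435 * 100
= 13.04%

13.04%


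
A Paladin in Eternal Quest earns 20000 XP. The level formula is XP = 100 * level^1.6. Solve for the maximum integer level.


XP = 100 * level^1.6, so level = (XP / 100)^(1/1.6)
= (20000 / 100)^(1/1.6)
= 200.0^0.625
= 27.4248
Floor: level = 27

level 27


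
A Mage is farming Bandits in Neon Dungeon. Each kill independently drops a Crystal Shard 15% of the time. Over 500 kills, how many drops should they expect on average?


Expected drops = kills * (drop_rate / 100)
= 500 * (15 / 100)
= 500 * 0.15
= 75.0

75.0 drops


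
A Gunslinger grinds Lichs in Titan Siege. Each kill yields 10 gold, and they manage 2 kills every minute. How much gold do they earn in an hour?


Gold per minute = 10 * 2 = 20
Gold per hour = 20 * 60 = 1200

1200 gold/hour


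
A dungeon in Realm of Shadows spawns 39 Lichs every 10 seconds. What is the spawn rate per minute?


Spawns per minute = count * (60 / interval)
= 39 * (60 / 10)
= 39 * 6.0
= 234.0

234.0 per minute


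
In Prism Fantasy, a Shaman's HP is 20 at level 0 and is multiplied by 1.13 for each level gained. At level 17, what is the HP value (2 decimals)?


value = base * growth^level
= 20 * 1.13^17
= 20 * 7.986078
= 159.72

159.72 HP


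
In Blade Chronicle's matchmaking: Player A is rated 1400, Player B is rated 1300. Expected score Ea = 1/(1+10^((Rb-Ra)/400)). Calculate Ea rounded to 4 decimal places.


Elo expected score: Ea = 1/(1 + 10^((Rb-Ra)/400))
Rb - Ra = 1300 - 1400 = -100
(Rb-Ra)/400 = -100/400 = -0.25
10^-0.25 = 0.562341
Ea = 1/(1 + 0.562341) = 1/1.562341 = 0.6401

0.6401


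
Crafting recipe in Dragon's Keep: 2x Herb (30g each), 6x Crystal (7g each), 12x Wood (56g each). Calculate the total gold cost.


Cost breakdown:
  Herb: 2 * 30 = 60
  Crystal: 6 * 7 = 42
  Wood: 12 * 56 = 672
Total = 60 + 42 + 672 = 774

774 gold


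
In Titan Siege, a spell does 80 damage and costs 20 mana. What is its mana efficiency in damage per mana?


Efficiency = damage / mana
= 80 / 20
= 4.00

4.00 dmg/mana


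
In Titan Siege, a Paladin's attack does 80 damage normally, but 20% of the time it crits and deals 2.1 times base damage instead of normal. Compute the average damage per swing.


E[dmg] = base * (1 + crit_chance * (crit_mult - 1))
cc as decimal = 20/100 = 0.2
cm - 1 = 2.1 - 1 = 1.1
Bonus factor = 0.2 * 1.1 = 0.22
Total multiplier = 1 + 0.22 = 1.22
Expected damage = 80 * 1.22 = 97.60

97.60 damage


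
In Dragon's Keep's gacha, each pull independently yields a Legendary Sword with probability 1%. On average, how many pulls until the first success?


Expected pulls for a geometric distribution = 1/p = 100 / rate%
= 100 / 1
= 100.0

100.0 pulls


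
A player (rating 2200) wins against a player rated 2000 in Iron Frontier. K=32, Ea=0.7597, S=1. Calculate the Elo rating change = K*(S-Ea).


Elo update: delta = K * (S - Ea), where S = 1 (wins)
S - Ea = 1 - 0.7597 = 0.2403
Rating change = 32 * 0.2403
= 7.69

7.69 rating points


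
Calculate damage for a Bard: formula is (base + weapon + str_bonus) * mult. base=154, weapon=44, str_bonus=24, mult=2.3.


Sum base + weapon + str = 154 + 44 + 24 = 222
Multiply by 2.3:
222 * 2.3 = 510.6

510.6 damage


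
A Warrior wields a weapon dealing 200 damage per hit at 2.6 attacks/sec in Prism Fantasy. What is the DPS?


DPS = damage * attack_speed
= 200 * 2.6
= 520.0

520.0 DPS


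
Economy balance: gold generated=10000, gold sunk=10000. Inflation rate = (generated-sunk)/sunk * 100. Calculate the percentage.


Net gold = 10000 - 10000 = 0
Inflation rate = net / sunk * 100 = 0 / 10000 * 100
= 0.0 * 100
= 0.00%

0.00%


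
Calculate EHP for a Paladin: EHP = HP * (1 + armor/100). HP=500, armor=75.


EHP = 500 * (1 + 75/100)
= 500 * (1 + 0.75)
= 500 * 1.75
= 875.0

875.0 EHP


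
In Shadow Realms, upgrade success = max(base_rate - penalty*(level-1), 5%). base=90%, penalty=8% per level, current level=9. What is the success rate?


raw_rate = 90 - 8 * (9 - 1)
= 90 - 8 * 8
= 90 - 64
= 26
Apply floor: max(26, 5) = 26%

26%


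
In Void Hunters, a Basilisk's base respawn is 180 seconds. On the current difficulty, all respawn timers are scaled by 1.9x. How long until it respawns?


Respawn time = base * multiplier
= 180 * 1.9
= 342.0 seconds

342.0 seconds


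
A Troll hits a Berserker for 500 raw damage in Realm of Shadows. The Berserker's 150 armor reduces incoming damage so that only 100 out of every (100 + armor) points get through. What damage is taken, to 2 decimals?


actual = 500 * 100 / (100 + 150)
= 500 * 100 / 250
= 50000 / 250
= 200.00

200.00 damage


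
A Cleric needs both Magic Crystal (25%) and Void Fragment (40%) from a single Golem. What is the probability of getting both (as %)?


For independent events, P(both) = P(A) * P(B)
= 25% * 40%
= 1000 / 100 %
= 10.0%

10.0%


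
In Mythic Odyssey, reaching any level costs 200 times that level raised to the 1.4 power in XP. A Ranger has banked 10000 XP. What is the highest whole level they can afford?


XP = 200 * level^1.4, so level = (XP / 200)^(1/1.4)
= (10000 / 200)^(1/1.4)
= 50.0^0.7143
= 16.3512
Floor: level = 16

level 16


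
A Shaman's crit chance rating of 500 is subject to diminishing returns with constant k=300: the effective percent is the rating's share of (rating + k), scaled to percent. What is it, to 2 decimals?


effective% = rating / (rating + k) * 100
= 500 / (500 + 300) * 100
= 500 / 800 * 100
= 0.625 * 100
= 62.50%

62.50%


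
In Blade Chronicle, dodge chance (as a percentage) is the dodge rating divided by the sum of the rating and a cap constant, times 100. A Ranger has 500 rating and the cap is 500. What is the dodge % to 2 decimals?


dodge% = 500 / (500 + 500) * 100
= 500 / 1000 * 100
= 0.5 * 100
= 50.00%

50.00%


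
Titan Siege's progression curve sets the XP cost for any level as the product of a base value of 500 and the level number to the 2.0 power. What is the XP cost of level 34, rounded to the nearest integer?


XP = 500 * level^2.0
Substitute level = 34:
XP = 500 * 34^2.0
= 500 * 1156.0
= 578000

578000 XP


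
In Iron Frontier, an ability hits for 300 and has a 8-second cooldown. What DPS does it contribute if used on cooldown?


DPS = damage / cooldown
= 300 / 8
= 37.50

37.50 DPS


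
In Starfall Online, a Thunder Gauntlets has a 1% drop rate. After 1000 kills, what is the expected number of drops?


Expected drops = kills * (drop_rate / 100)
= 1000 * (1 / 100)
= 1000 * 0.01
= 10.0

10.0 drops


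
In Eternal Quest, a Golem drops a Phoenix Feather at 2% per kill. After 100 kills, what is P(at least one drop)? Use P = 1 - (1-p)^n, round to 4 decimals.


P(at least one) = 1 - P(none) = 1 - (1-p)^n
p = 2/100 = 0.02
1 - p = 0.98
(1 - p)^100 = 0.98^100 = 0.132620
P(at least one) = 1 - 0.132620 = 0.8674

0.8674


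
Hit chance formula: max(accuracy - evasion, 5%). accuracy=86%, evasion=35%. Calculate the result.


accuracy - evasion = 86 - 35 = 51
Apply floor: max(51, 5) = 51
Hit chance = 51%

51%


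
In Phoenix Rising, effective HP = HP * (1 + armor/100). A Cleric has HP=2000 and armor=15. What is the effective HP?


EHP = 2000 * (1 + 15/100)
= 2000 * (1 + 0.15)
= 2000 * 1.15
= 2300.0

2300.0 EHP


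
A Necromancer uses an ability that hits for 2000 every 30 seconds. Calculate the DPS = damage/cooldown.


DPS = damage / cooldown
= 2000 / 30
= 66.67

66.67 DPS


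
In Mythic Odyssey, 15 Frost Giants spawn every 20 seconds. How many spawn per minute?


Spawns per minute = count * (60 / interval)
= 15 * (60 / 20)
= 15 * 3.0
= 45.0

45.0 per minute


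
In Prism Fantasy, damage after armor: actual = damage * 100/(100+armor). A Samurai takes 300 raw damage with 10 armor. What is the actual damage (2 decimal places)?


actual = 300 * 100 / (100 + 10)
= 300 * 100 / 110
= 30000 / 110
= 272.73

272.73 damage


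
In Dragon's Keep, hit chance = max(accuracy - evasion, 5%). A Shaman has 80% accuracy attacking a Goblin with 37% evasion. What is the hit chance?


accuracy - evasion = 80 - 37 = 43
Apply floor: max(43, 5) = 43
Hit chance = 43%

43%


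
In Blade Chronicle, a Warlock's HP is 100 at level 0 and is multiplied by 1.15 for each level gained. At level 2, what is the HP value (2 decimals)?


value = base * growth^level
= 100 * 1.15^2
= 100 * 1.3225
= 132.25

132.25 HP


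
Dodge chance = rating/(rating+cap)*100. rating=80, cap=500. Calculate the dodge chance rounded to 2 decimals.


dodge% = 80 / (80 + 500) * 100
= 80 / 580 * 100
= 0.137931 * 100
= 13.79%

13.79%


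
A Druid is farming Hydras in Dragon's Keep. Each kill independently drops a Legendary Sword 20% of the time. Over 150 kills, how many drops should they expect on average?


Expected drops = kills * (drop_rate / 100)
= 150 * (20 / 100)
= 150 * 0.2
= 30.0

30.0 drops


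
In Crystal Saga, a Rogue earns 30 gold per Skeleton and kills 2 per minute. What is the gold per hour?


Gold per minute = 30 * 2 = 60
Gold per hour = 60 * 60 = 3600

3600 gold/hour


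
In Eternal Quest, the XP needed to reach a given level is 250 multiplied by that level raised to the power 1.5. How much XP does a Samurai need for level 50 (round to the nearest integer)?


XP = 250 * level^1.5
Substitute level = 50:
XP = 250 * 50^1.5
= 250 * 353.5534
= 88388

88388 XP


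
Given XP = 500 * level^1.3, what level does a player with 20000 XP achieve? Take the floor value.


XP = 500 * level^1.3, so level = (XP / 500)^(1/1.3)
= (20000 / 500)^(1/1.3)
= 40.0^0.7692
= 17.0747
Floor: level = 17

level 17


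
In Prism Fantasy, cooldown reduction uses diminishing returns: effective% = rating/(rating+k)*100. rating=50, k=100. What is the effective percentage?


effective% = rating / (rating + k) * 100
= 50 / (50 + 100) * 100
= 50 / 150 * 100
= 0.333333 * 100
= 33.33%

33.33%


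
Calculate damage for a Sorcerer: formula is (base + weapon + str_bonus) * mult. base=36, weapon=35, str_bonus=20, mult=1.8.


Sum base + weapon + str = 36 + 35 + 20 = 91
Multiply by 1.8:
91 * 1.8 = 163.8

163.8 damage


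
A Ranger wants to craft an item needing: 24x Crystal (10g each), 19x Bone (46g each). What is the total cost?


Cost breakdown:
  Crystal: 24 * 10 = 240
  Bone: 19 * 46 = 874
Total = 240 + 874 = 1114

1114 gold


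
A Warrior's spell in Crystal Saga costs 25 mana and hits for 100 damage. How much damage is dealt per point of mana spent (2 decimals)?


Efficiency = damage / mana
= 100 / 25
= 4.00

4.00 dmg/mana


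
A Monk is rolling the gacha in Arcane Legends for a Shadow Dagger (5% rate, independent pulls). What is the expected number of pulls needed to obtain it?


Expected pulls for a geometric distribution = 1/p = 100 / rate%
= 100 / 5
= 20.0

20.0 pulls


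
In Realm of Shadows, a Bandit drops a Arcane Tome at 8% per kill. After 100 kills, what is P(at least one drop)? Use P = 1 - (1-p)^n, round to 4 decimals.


P(at least one) = 1 - P(none) = 1 - (1-p)^n
p = 8/100 = 0.08
1 - p = 0.92
(1 - p)^100 = 0.92^100 = 0.000239
P(at least one) = 1 - 0.000239 = 0.9998

0.9998


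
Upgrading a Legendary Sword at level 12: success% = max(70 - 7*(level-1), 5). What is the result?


raw_rate = 70 - 7 * (12 - 1)
= 70 - 7 * 11
= 70 - 77
= -7
Apply floor: max(-7, 5) = 5%

5%


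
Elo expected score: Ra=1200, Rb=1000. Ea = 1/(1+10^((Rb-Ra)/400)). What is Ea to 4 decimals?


Elo expected score: Ea = 1/(1 + 10^((Rb-Ra)/400))
Rb - Ra = 1000 - 1200 = -200
(Rb-Ra)/400 = -200/400 = -0.5
10^-0.5 = 0.316228
Ea = 1/(1 + 0.316228) = 1/1.316228 = 0.7597

0.7597


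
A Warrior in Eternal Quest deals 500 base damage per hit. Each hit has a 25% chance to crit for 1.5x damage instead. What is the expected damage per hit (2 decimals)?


E[dmg] = base * (1 + crit_chance * (crit_mult - 1))
cc as decimal = 25/100 = 0.25
cm - 1 = 1.5 - 1 = 0.5
Bonus factor = 0.25 * 0.5 = 0.125
Total multiplier = 1 + 0.125 = 1.125
Expected damage = 500 * 1.125 = 562.50

562.50 damage


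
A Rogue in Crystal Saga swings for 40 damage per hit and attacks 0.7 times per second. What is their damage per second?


DPS = damage * attack_speed
= 40 * 0.7
= 28.0

28.0 DPS


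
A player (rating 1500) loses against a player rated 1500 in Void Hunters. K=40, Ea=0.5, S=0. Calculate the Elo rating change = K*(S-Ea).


Elo update: delta = K * (S - Ea), where S = 0 (loses)
S - Ea = 0 - 0.5 = -0.5
Rating change = 40 * -0.5
= -20.00

-20.00 rating points


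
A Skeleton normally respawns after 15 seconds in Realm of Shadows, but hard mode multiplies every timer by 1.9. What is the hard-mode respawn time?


Respawn time = base * multiplier
= 15 * 1.9
= 28.5 seconds

28.5 seconds


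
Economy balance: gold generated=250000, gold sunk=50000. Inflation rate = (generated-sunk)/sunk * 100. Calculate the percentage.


Net gold = 250000 - 50000 = 200000
Inflation rate = net / sunk * 100 = 200000 / 50000 * 100
= 4.0 * 100
= 400.00%

400.00%


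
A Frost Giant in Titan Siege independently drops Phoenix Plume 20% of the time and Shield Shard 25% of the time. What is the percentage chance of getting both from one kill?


For independent events, P(both) = P(A) * P(B)
= 20% * 25%
= 500 / 100 %
= 5.0%

5.0%


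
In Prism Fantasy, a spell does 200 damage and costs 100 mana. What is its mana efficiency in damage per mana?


Efficiency = damage / mana
= 200 / 100
= 2.00

2.00 dmg/mana


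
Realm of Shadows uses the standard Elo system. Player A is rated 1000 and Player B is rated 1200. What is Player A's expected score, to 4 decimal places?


Elo expected score: Ea = 1/(1 + 10^((Rb-Ra)/400))
Rb - Ra = 1200 - 1000 = 200
(Rb-Ra)/400 = 200/400 = 0.5
10^0.5 = 3.162278
Ea = 1/(1 + 3.162278) = 1/4.162278 = 0.2403

0.2403


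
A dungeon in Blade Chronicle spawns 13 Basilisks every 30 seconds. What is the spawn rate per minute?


Spawns per minute = count * (60 / interval)
= 13 * (60 / 30)
= 13 * 2.0
= 26.0

26.0 per minute


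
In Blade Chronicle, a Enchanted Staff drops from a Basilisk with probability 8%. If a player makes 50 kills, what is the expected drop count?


Expected drops = kills * (drop_rate / 100)
= 50 * (8 / 100)
= 50 * 0.08
= 4.0

4.0 drops


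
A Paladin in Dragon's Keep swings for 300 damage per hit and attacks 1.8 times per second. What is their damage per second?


DPS = damage * attack_speed
= 300 * 1.8
= 540.0

540.0 DPS


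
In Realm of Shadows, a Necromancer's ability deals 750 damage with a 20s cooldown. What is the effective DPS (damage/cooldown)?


DPS = damage / cooldown
= 750 / 20
= 37.50

37.50 DPS


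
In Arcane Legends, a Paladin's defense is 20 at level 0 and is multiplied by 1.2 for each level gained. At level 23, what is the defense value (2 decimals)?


value = base * growth^level
= 20 * 1.2^23
= 20 * 66.247373
= 1324.95

1324.95 defense


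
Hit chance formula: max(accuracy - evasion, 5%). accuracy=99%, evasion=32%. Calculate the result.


accuracy - evasion = 99 - 32 = 67
Apply floor: max(67, 5) = 67
Hit chance = 67%

67%


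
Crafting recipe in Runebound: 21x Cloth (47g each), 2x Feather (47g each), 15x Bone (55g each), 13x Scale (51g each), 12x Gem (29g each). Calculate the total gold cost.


Cost breakdown:
  Cloth: 21 * 47 = 987
  Feather: 2 * 47 = 94
  Bone: 15 * 55 = 825
  Scale: 13 * 51 = 663
  Gem: 12 * 29 = 348
Total = 987 + 94 + 825 + 663 + 348 = 2917

2917 gold


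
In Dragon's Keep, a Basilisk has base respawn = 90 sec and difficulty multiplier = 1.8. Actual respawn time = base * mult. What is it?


Respawn time = base * multiplier
= 90 * 1.8
= 162.0 seconds

162.0 seconds


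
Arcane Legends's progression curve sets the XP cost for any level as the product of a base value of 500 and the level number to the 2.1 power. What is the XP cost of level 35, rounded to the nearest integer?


XP = 500 * level^2.1
Substitute level = 35:
XP = 500 * 35^2.1
= 500 * 1748.0059
= 874003

874003 XP


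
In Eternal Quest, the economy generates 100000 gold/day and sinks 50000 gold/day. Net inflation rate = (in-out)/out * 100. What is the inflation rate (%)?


Net gold = 100000 - 50000 = 50000
Inflation rate = net / sunk * 100 = 50000 / 50000 * 100
= 1.0 * 100
= 100.00%

100.00%


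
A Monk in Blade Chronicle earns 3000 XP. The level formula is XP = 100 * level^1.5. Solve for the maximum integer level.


XP = 100 * level^1.5, so level = (XP / 100)^(1/1.5)
= (3000 / 100)^(1/1.5)
= 30.0^0.6667
= 9.6549
Floor: level = 9

level 9


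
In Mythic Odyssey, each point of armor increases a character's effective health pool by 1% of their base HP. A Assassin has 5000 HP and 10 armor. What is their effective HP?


EHP = 5000 * (1 + 10/100)
= 5000 * (1 + 0.1)
= 5000 * 1.1
= 5500.0

5500.0 EHP


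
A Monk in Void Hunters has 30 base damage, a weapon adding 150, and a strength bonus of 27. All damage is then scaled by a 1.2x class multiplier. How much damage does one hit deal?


Sum base + weapon + str = 30 + 150 + 27 = 207
Multiply by 1.2:
207 * 1.2 = 248.4

248.4 damage


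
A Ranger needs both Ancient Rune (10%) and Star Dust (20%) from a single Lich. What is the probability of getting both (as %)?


For independent events, P(both) = P(A) * P(B)
= 10% * 20%
= 200 / 100 %
= 2.0%

2.0%


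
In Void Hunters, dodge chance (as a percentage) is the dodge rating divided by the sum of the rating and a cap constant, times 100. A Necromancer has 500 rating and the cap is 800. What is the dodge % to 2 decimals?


dodge% = 500 / (500 + 800) * 100
= 500 / 1300 * 100
= 0.384615 * 100
= 38.46%

38.46%


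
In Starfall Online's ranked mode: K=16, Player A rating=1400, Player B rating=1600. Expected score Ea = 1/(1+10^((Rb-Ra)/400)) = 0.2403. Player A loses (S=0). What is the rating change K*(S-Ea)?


Elo update: delta = K * (S - Ea), where S = 0 (loses)
S - Ea = 0 - 0.2403 = -0.2403
Rating change = 16 * -0.2403
= -3.84

-3.84 rating points


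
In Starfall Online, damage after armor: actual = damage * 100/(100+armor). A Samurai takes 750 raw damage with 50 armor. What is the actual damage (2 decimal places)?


actual = 750 * 100 / (100 + 50)
= 750 * 100 / 150
= 75000 / 150
= 500.00

500.00 damage


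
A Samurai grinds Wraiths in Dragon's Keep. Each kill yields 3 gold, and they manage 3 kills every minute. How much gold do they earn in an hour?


Gold per minute = 3 * 3 = 9
Gold per hour = 9 * 60 = 540

540 gold/hour


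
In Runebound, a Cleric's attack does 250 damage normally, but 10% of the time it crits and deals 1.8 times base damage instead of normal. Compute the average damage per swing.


E[dmg] = base * (1 + crit_chance * (crit_mult - 1))
cc as decimal = 10/100 = 0.1
cm - 1 = 1.8 - 1 = 0.8
Bonus factor = 0.1 * 0.8 = 0.08
Total multiplier = 1 + 0.08 = 1.08
Expected damage = 250 * 1.08 = 270.00

270.00 damage


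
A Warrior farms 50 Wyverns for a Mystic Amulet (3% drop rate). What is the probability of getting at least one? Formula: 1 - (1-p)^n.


P(at least one) = 1 - P(none) = 1 - (1-p)^n
p = 3/100 = 0.03
1 - p = 0.97
(1 - p)^50 = 0.97^50 = 0.218065
P(at least one) = 1 - 0.218065 = 0.7819

0.7819


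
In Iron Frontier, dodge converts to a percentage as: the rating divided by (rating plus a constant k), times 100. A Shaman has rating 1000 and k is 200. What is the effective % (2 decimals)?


effective% = rating / (rating + k) * 100
= 1000 / (1000 + 200) * 100
= 1000 / 1200 * 100
= 0.833333 * 100
= 83.33%

83.33%


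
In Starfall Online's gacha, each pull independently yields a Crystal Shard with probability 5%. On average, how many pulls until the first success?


Expected pulls for a geometric distribution = 1/p = 100 / rate%
= 100 / 5
= 20.0

20.0 pulls


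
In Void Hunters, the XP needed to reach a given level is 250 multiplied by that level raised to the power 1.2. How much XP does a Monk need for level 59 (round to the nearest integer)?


XP = 250 * level^1.2
Substitute level = 59:
XP = 250 * 59^1.2
= 250 * 133.359
= 33340

33340 XP


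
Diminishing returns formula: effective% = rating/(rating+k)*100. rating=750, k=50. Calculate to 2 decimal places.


effective% = rating / (rating + k) * 100
= 750 / (750 + 50) * 100
= 750 / 800 * 100
= 0.9375 * 100
= 93.75%

93.75%


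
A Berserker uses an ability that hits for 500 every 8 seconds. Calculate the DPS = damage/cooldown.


DPS = damage / cooldown
= 500 / 8
= 62.50

62.50 DPS


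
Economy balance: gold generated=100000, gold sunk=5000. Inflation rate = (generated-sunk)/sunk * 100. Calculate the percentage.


Net gold = 100000 - 5000 = 95000
Inflation rate = net / sunk * 100 = 95000 / 5000 * 100
= 19.0 * 100
= 1900.00%

1900.00%


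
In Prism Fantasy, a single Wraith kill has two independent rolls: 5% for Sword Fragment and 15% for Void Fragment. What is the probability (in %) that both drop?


For independent events, P(both) = P(A) * P(B)
= 5% * 15%
= 75 / 100 %
= 0.75%

0.75%


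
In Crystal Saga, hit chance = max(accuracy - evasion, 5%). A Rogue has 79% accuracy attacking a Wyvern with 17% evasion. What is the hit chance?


accuracy - evasion = 79 - 17 = 62
Apply floor: max(62, 5) = 62
Hit chance = 62%

62%


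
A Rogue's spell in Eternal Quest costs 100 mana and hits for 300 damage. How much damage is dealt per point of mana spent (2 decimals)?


Efficiency = damage / mana
= 300 / 100
= 3.00

3.00 dmg/mana


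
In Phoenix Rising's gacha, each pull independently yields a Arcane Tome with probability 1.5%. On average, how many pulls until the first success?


Expected pulls for a geometric distribution = 1/p = 100 / rate%
= 100 / 1.5
= 66.67

66.67 pulls


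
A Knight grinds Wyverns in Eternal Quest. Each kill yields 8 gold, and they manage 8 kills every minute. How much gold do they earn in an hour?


Gold per minute = 8 * 8 = 64
Gold per hour = 64 * 60 = 3840

3840 gold/hour


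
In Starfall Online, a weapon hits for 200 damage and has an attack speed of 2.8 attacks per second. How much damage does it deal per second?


DPS = damage * attack_speed
= 200 * 2.8
= 560.0

560.0 DPS


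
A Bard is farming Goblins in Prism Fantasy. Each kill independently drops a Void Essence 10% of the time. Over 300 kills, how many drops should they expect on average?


Expected drops = kills * (drop_rate / 100)
= 300 * (10 / 100)
= 300 * 0.1
= 30.0

30.0 drops


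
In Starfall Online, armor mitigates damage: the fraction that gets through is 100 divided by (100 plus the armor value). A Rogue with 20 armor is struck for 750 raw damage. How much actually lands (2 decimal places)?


actual = 750 * 100 / (100 + 20)
= 750 * 100 / 120
= 75000 / 120
= 625.00

625.00 damage


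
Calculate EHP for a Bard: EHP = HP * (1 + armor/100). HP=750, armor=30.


EHP = 750 * (1 + 30/100)
= 750 * (1 + 0.3)
= 750 * 1.3
= 975.0

975.0 EHP


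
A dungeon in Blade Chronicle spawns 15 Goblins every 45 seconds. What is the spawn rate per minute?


Spawns per minute = count * (60 / interval)
= 15 * (60 / 45)
= 15 * 1.3333
= 20.0

20.0 per minute


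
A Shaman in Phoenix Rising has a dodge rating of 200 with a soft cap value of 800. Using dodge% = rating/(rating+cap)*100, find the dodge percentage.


dodge% = 200 / (200 + 800) * 100
= 200 / 1000 * 100
= 0.2 * 100
= 20.00%

20.00%


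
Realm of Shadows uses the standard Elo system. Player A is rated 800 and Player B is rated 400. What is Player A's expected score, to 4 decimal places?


Elo expected score: Ea = 1/(1 + 10^((Rb-Ra)/400))
Rb - Ra = 400 - 800 = -400
(Rb-Ra)/400 = -400/400 = -1.0
10^-1.0 = 0.1
Ea = 1/(1 + 0.1) = 1/1.1 = 0.9091

0.9091


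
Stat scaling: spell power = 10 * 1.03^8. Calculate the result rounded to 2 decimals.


value = base * growth^level
= 10 * 1.03^8
= 10 * 1.26677
= 12.67

12.67 spell power


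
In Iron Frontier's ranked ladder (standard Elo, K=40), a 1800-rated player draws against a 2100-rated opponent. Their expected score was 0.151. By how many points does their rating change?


Elo update: delta = K * (S - Ea), where S = 0.5 (draws)
S - Ea = 0.5 - 0.151 = 0.349
Rating change = 40 * 0.349
= 13.96

13.96 rating points


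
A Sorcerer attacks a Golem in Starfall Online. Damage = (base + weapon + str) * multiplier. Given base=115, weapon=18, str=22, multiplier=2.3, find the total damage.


Sum base + weapon + str = 115 + 18 + 22 = 155
Multiply by 2.3:
155 * 2.3 = 356.5

356.5 damage


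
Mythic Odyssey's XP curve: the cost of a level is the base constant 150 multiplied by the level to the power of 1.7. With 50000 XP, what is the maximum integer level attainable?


XP = 150 * level^1.7, so level = (XP / 150)^(1/1.7)
= (50000 / 150)^(1/1.7)
= 333.3333^0.5882
= 30.4822
Floor: level = 30

level 30


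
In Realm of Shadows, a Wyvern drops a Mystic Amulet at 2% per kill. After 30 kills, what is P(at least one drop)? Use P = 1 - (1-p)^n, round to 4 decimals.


P(at least one) = 1 - P(none) = 1 - (1-p)^n
p = 2/100 = 0.02
1 - p = 0.98
(1 - p)^30 = 0.98^30 = 0.545484
P(at least one) = 1 - 0.545484 = 0.4545

0.4545


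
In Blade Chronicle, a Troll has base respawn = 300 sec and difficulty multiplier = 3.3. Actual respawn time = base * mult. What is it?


Respawn time = base * multiplier
= 300 * 3.3
= 990.0 seconds

990.0 seconds


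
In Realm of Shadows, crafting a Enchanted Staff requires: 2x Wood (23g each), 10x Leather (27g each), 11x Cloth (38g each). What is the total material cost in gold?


Cost breakdown:
  Wood: 2 * 23 = 46
  Leather: 10 * 27 = 270
  Cloth: 11 * 38 = 418
Total = 46 + 270 + 418 = 734

734 gold


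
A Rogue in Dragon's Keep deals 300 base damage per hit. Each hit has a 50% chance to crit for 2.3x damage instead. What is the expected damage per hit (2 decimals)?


E[dmg] = base * (1 + crit_chance * (crit_mult - 1))
cc as decimal = 50/100 = 0.5
cm - 1 = 2.3 - 1 = 1.3
Bonus factor = 0.5 * 1.3 = 0.65
Total multiplier = 1 + 0.65 = 1.65
Expected damage = 300 * 1.65 = 495.00

495.00 damage


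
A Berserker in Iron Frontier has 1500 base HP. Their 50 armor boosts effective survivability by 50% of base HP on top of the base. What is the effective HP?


EHP = 1500 * (1 + 50/100)
= 1500 * (1 + 0.5)
= 1500 * 1.5
= 2250.0

2250.0 EHP


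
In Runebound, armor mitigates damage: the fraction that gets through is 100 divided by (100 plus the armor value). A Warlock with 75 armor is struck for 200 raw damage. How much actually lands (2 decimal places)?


actual = 200 * 100 / (100 + 75)
= 200 * 100 / 175
= 20000 / 175
= 114.29

114.29 damage


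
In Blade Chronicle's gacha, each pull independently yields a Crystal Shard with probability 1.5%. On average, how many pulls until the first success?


Expected pulls for a geometric distribution = 1/p = 100 / rate%
= 100 / 1.5
= 66.67

66.67 pulls


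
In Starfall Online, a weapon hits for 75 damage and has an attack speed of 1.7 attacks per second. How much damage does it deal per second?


DPS = damage * attack_speed
= 75 * 1.7
= 127.5

127.5 DPS


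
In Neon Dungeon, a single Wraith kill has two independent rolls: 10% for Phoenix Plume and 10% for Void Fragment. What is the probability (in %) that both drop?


For independent events, P(both) = P(A) * P(B)
= 10% * 10%
= 100 / 100 %
= 1.0%

1.0%


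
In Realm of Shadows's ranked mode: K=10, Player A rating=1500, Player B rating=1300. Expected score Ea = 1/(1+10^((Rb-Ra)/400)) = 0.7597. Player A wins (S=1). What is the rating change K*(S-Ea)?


Elo update: delta = K * (S - Ea), where S = 1 (wins)
S - Ea = 1 - 0.7597 = 0.2403
Rating change = 10 * 0.2403
= 2.40

2.40 rating points


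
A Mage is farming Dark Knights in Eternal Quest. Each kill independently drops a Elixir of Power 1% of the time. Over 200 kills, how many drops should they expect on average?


Expected drops = kills * (drop_rate / 100)
= 200 * (1 / 100)
= 200 * 0.01
= 2.0

2.0 drops


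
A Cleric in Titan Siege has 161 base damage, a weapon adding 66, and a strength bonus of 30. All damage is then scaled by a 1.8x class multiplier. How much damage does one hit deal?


Sum base + weapon + str = 161 + 66 + 30 = 257
Multiply by 1.8:
257 * 1.8 = 462.6

462.6 damage


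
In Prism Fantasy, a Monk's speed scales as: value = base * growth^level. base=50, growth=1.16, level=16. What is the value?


value = base * growth^level
= 50 * 1.16^16
= 50 * 10.748004
= 537.40

537.40 speed


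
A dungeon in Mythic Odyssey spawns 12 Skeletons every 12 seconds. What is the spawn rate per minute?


Spawns per minute = count * (60 / interval)
= 12 * (60 / 12)
= 12 * 5.0
= 60.0

60.0 per minute


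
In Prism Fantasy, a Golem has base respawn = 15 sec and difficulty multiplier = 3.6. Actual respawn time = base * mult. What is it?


Respawn time = base * multiplier
= 15 * 3.6
= 54.0 seconds

54.0 seconds


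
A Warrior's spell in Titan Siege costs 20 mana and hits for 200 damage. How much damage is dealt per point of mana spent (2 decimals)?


Efficiency = damage / mana
= 200 / 20
= 10.00

10.00 dmg/mana


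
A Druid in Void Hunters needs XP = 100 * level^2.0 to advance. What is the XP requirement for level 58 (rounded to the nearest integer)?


XP = 100 * level^2.0
Substitute level = 58:
XP = 100 * 58^2.0
= 100 * 3364.0
= 336400

336400 XP


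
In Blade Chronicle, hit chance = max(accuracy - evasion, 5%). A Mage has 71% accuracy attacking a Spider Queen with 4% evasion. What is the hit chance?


accuracy - evasion = 71 - 4 = 67
Apply floor: max(67, 5) = 67
Hit chance = 67%

67%


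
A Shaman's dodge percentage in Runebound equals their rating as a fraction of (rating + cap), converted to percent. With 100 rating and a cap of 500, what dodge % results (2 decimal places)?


dodge% = 100 / (100 + 500) * 100
= 100 / 600 * 100
= 0.166667 * 100
= 16.67%

16.67%


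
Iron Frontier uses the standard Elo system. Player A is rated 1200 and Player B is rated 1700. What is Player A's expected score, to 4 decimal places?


Elo expected score: Ea = 1/(1 + 10^((Rb-Ra)/400))
Rb - Ra = 1700 - 1200 = 500
(Rb-Ra)/400 = 500/400 = 1.25
10^1.25 = 17.782794
Ea = 1/(1 + 17.782794) = 1/18.782794 = 0.0532

0.0532


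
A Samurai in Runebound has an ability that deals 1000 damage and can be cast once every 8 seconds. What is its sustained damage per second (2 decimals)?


DPS = damage / cooldown
= 1000 / 8
= 125.00

125.00 DPS


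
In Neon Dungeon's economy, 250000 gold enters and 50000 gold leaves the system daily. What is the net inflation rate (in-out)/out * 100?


Net gold = 250000 - 50000 = 200000
Inflation rate = net / sunk * 100 = 200000 / 50000 * 100
= 4.0 * 100
= 400.00%

400.00%


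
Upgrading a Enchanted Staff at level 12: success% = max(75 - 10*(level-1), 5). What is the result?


raw_rate = 75 - 10 * (12 - 1)
= 75 - 10 * 11
= 75 - 110
= -35
Apply floor: max(-35, 5) = 5%

5%


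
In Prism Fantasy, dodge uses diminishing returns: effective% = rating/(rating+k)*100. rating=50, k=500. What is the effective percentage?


effective% = rating / (rating + k) * 100
= 50 / (50 + 500) * 100
= 50 / 550 * 100
= 0.090909 * 100
= 9.09%

9.09%


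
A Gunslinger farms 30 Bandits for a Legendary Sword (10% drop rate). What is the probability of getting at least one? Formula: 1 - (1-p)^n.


P(at least one) = 1 - P(none) = 1 - (1-p)^n
p = 10/100 = 0.1
1 - p = 0.9
(1 - p)^30 = 0.9^30 = 0.042391
P(at least one) = 1 - 0.042391 = 0.9576

0.9576


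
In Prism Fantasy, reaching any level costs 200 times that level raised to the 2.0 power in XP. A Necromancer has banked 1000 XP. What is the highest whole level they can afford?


XP = 200 * level^2.0, so level = (XP / 200)^(1/2.0)
= (1000 / 200)^(1/2.0)
= 5.0^0.5
= 2.2361
Floor: level = 2

level 2


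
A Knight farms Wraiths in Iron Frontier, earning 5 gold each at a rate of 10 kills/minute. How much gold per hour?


Gold per minute = 5 * 10 = 50
Gold per hour = 50 * 60 = 3000

3000 gold/hour


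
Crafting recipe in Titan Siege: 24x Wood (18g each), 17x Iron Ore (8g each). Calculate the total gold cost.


Cost breakdown:
  Wood: 24 * 18 = 432
  Iron Ore: 17 * 8 = 136
Total = 432 + 136 = 568

568 gold


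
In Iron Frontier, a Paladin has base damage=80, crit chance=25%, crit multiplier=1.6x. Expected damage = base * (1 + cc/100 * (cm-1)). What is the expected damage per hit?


E[dmg] = base * (1 + crit_chance * (crit_mult - 1))
cc as decimal = 25/100 = 0.25
cm - 1 = 1.6 - 1 = 0.6
Bonus factor = 0.25 * 0.6 = 0.15
Total multiplier = 1 + 0.15 = 1.15
Expected damage = 80 * 1.15 = 92.00

92.00 damage


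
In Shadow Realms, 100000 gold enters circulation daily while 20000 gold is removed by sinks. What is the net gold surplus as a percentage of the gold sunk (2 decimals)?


Net gold = 100000 - 20000 = 80000
Inflation rate = net / sunk * 100 = 80000 / 20000 * 100
= 4.0 * 100
= 400.00%

400.00%


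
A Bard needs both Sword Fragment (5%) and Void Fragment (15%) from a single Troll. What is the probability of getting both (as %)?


For independent events, P(both) = P(A) * P(B)
= 5% * 15%
= 75 / 100 %
= 0.75%

0.75%


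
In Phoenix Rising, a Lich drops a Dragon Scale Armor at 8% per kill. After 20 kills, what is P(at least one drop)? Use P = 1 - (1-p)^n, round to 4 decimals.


P(at least one) = 1 - P(none) = 1 - (1-p)^n
p = 8/100 = 0.08
1 - p = 0.92
(1 - p)^20 = 0.92^20 = 0.188693
P(at least one) = 1 - 0.188693 = 0.8113

0.8113


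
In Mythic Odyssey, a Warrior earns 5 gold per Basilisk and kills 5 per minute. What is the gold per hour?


Gold per minute = 5 * 5 = 25
Gold per hour = 25 * 60 = 1500

1500 gold/hour


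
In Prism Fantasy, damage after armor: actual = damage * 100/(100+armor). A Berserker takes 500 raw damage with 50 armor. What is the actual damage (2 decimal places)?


actual = 500 * 100 / (100 + 50)
= 500 * 100 / 150
= 50000 / 150
= 333.33

333.33 damage


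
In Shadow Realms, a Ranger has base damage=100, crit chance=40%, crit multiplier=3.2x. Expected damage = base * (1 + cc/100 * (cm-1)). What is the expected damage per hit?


E[dmg] = base * (1 + crit_chance * (crit_mult - 1))
cc as decimal = 40/100 = 0.4
cm - 1 = 3.2 - 1 = 2.2
Bonus factor = 0.4 * 2.2 = 0.88
Total multiplier = 1 + 0.88 = 1.88
Expected damage = 100 * 1.88 = 188.00

188.00 damage


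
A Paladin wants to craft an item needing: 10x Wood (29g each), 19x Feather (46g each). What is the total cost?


Cost breakdown:
  Wood: 10 * 29 = 290
  Feather: 19 * 46 = 874
Total = 290 + 874 = 1164

1164 gold


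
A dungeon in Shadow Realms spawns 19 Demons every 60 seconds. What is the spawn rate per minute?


Spawns per minute = count * (60 / interval)
= 19 * (60 / 60)
= 19 * 1.0
= 19.0

19.0 per minute


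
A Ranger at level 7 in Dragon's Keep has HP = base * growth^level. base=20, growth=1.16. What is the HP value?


value = base * growth^level
= 20 * 1.16^7
= 20 * 2.82622
= 56.52

56.52 HP


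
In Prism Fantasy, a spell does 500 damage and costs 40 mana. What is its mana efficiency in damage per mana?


Efficiency = damage / mana
= 500 / 40
= 12.50

12.50 dmg/mana


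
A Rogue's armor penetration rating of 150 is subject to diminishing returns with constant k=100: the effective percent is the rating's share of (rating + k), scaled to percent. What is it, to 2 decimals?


effective% = rating / (rating + k) * 100
= 150 / (150 + 100) * 100
= 150 / 250 * 100
= 0.6 * 100
= 60.00%

60.00%


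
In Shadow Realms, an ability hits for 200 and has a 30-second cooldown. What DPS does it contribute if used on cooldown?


DPS = damage / cooldown
= 200 / 30
= 6.67

6.67 DPS


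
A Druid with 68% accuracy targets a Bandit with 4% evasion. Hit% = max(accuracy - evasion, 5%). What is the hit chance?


accuracy - evasion = 68 - 4 = 64
Apply floor: max(64, 5) = 64
Hit chance = 64%

64%


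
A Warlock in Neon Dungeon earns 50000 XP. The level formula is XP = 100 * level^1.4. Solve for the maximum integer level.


XP = 100 * level^1.4, so level = (XP / 100)^(1/1.4)
= (50000 / 100)^(1/1.4)
= 500.0^0.7143
= 84.6907
Floor: level = 84

level 84
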